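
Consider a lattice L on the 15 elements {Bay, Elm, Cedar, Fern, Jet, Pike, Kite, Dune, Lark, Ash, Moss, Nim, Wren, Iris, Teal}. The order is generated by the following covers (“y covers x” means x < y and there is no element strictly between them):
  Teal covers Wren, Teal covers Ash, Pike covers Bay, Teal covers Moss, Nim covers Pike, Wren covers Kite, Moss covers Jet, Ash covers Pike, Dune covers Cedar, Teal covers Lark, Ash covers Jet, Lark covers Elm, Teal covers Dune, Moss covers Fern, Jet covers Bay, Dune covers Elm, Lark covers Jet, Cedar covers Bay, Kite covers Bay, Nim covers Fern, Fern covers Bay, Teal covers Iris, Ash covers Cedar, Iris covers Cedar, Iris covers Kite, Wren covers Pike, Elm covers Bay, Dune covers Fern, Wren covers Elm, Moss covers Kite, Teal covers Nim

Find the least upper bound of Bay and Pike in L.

Pike

Common upper bounds of {Bay, Pike}: Ash, Nim, Pike, Teal, Wren.
The least among these is Pike.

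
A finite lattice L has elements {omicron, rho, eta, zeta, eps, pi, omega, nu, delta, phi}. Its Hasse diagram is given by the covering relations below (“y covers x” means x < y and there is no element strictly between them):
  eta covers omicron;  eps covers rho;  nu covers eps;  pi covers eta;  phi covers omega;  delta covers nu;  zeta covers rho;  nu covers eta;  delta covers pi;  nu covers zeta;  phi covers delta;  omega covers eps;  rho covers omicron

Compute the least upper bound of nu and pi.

delta

Common upper bounds of {nu, pi}: delta, phi.
The least among these is delta.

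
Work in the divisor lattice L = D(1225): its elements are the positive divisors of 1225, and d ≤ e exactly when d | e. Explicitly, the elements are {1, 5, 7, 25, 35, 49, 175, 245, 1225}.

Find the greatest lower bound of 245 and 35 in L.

In the divisibility order, the meet is the greatest common divisor: gcd(245, 35) = 35.

35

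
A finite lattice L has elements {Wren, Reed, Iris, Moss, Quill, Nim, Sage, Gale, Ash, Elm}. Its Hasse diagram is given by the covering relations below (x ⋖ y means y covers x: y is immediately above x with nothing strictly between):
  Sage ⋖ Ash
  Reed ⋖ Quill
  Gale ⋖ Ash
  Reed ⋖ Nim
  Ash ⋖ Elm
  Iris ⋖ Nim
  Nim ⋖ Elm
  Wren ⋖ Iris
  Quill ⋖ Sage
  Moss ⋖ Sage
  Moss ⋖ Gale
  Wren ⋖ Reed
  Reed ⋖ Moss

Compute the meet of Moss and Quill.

Reed

Common lower bounds of {Moss, Quill}: Reed, Wren.
The greatest among these is Reed.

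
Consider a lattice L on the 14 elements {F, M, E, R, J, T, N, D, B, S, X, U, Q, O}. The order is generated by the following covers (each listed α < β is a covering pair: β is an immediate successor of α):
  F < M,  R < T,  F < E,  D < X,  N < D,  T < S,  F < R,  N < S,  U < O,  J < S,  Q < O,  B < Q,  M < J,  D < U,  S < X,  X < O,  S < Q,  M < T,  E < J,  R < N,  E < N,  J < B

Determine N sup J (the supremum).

Common upper bounds of {N, J}: O, Q, S, X.
The least among these is S.

S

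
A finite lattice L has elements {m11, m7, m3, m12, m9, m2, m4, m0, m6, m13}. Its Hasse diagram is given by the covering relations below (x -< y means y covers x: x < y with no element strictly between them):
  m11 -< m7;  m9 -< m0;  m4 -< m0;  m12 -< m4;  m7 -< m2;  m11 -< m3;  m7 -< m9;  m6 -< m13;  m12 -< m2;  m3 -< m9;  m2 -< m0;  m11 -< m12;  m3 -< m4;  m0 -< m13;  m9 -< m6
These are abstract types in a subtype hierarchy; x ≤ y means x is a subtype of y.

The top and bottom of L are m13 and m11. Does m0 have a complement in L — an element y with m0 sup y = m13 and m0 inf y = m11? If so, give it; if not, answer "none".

For every candidate y, either m0 ∨ y ≠ m13 or m0 ∧ y ≠ m11; no complement exists.

none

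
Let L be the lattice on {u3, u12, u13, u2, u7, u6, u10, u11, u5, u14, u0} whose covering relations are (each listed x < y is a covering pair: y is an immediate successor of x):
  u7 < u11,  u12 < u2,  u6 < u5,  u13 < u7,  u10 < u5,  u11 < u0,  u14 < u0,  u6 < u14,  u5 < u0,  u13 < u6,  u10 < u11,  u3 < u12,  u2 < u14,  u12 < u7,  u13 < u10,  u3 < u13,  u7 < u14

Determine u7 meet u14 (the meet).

Common lower bounds of {u7, u14}: u12, u13, u3, u7.
The greatest among these is u7.

u7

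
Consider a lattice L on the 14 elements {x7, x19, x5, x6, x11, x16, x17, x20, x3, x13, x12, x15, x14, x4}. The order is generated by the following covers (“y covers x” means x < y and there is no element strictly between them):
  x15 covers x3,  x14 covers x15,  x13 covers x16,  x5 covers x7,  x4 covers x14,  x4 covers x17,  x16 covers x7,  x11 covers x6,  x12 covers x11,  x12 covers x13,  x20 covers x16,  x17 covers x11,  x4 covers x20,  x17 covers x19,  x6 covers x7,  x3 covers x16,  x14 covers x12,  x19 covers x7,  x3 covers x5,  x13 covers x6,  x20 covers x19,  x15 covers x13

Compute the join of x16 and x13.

Common upper bounds of {x16, x13}: x12, x13, x14, x15, x4.
The least among these is x13.

x13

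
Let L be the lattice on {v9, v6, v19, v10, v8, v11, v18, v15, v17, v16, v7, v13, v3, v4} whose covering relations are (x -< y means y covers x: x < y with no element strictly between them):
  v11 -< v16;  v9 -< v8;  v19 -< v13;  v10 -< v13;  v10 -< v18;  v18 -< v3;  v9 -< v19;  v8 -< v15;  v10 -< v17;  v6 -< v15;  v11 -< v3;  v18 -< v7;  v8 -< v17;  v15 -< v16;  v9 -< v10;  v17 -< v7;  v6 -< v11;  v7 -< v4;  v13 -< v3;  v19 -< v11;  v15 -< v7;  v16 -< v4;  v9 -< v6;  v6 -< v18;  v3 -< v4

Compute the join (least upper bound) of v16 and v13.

v4

Common upper bounds of {v16, v13}: v4.
The least among these is v4.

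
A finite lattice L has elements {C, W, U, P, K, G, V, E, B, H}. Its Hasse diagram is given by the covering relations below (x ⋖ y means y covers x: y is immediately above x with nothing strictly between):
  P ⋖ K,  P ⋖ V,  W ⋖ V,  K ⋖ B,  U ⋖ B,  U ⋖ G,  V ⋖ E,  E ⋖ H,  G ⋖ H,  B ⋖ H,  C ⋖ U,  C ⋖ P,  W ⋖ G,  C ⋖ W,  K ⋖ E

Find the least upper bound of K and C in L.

K

Common upper bounds of {K, C}: B, E, H, K.
The least among these is K.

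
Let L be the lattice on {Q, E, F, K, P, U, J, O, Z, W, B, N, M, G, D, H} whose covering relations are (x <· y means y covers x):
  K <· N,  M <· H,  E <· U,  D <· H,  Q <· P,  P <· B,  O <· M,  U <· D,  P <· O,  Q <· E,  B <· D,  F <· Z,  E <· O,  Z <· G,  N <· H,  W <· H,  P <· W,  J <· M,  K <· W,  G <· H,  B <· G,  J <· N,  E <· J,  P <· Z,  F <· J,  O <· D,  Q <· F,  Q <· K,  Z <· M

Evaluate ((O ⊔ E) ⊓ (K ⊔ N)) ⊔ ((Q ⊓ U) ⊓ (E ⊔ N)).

E

O ∨ E = O
K ∨ N = N
O ∧ N = E
Q ∧ U = Q
E ∨ N = N
Q ∧ N = Q
E ∨ Q = E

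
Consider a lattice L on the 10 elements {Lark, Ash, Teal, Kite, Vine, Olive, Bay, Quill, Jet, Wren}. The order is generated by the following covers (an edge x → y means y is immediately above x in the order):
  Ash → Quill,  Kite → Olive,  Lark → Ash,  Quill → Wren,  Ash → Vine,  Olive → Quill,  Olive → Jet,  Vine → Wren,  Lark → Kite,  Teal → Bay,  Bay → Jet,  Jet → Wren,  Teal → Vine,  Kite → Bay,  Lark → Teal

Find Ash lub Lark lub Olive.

Common upper bounds of {Ash, Lark, Olive}: Quill, Wren.
The least among these is Quill.

Quill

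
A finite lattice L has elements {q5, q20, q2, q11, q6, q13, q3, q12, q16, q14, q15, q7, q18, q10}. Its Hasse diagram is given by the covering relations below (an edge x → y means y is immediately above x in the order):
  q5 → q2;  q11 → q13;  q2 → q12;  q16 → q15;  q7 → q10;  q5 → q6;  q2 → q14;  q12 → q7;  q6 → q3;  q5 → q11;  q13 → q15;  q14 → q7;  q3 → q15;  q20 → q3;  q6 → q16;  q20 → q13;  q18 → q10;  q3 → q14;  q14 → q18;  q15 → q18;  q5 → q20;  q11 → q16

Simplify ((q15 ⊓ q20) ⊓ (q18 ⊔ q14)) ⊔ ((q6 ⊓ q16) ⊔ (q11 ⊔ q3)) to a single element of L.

q15 ∧ q20 = q20
q18 ∨ q14 = q18
q20 ∧ q18 = q20
q6 ∧ q16 = q6
q11 ∨ q3 = q15
q6 ∨ q15 = q15
q20 ∨ q15 = q15

q15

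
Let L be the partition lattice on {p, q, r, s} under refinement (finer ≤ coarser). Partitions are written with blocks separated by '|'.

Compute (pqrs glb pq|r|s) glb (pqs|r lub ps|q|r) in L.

pqrs ∧ pq|r|s = pq|r|s
pqs|r ∨ ps|q|r = pqs|r
pq|r|s ∧ pqs|r = pq|r|s

pq|r|s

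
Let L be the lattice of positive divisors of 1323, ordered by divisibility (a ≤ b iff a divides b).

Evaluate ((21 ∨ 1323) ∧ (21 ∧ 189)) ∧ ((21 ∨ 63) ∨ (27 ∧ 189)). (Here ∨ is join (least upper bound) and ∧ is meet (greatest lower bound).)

21 ∨ 1323 = 1323
21 ∧ 189 = 21
1323 ∧ 21 = 21
21 ∨ 63 = 63
27 ∧ 189 = 27
63 ∨ 27 = 189
21 ∧ 189 = 21

21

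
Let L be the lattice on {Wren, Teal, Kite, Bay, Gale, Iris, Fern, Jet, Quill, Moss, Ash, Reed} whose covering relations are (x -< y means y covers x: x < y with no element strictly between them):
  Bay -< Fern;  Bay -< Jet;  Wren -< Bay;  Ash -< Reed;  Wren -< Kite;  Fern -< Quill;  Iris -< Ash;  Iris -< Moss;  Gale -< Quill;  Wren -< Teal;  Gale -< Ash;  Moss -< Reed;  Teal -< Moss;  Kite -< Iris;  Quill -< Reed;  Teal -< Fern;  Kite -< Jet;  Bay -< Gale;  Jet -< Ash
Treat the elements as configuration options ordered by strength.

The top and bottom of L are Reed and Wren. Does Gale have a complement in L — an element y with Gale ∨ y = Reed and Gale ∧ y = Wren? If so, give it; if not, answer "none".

Need y with Gale ∨ y = Reed and Gale ∧ y = Wren.
Checking each element gives: Moss.

Moss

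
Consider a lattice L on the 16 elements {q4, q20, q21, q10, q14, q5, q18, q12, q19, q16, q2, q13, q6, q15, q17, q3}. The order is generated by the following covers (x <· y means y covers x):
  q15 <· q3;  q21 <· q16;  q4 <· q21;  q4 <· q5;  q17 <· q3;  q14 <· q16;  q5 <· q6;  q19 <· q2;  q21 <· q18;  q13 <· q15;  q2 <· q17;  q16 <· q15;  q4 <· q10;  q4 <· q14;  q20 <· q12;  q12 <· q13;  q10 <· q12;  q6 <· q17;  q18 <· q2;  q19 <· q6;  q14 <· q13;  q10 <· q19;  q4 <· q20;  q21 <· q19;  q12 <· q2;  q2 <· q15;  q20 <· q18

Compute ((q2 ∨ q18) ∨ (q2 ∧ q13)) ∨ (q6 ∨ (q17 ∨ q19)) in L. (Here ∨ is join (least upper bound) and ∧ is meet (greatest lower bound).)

q17

q2 ∨ q18 = q2
q2 ∧ q13 = q12
q2 ∨ q12 = q2
q17 ∨ q19 = q17
q6 ∨ q17 = q17
q2 ∨ q17 = q17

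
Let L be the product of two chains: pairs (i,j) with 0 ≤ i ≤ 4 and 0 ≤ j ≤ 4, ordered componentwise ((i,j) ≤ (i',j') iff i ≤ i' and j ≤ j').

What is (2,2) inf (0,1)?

In a product of chains, the meet is componentwise min, giving (0,1).

(0,1)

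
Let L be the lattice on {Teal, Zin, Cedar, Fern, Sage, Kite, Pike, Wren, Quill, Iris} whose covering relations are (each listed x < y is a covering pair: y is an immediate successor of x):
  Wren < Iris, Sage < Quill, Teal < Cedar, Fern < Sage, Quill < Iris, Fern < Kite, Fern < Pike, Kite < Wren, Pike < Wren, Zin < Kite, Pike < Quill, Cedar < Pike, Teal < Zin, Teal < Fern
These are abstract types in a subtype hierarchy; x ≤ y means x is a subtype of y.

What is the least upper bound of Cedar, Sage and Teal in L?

Quill

Common upper bounds of {Cedar, Sage, Teal}: Iris, Quill.
The least among these is Quill.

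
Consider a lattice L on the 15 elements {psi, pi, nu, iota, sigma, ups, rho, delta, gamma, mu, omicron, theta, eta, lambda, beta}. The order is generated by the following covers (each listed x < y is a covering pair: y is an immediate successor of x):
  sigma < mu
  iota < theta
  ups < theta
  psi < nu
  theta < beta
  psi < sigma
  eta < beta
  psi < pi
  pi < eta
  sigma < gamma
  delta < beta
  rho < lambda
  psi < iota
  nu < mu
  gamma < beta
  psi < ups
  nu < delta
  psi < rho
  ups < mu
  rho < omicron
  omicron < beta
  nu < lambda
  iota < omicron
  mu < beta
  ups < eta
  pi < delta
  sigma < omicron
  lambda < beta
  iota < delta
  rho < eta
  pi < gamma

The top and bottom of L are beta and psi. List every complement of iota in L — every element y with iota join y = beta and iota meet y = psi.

eta, gamma, lambda, mu

Need y with iota ∨ y = beta and iota ∧ y = psi.
Checking each element gives: eta, gamma, lambda, mu.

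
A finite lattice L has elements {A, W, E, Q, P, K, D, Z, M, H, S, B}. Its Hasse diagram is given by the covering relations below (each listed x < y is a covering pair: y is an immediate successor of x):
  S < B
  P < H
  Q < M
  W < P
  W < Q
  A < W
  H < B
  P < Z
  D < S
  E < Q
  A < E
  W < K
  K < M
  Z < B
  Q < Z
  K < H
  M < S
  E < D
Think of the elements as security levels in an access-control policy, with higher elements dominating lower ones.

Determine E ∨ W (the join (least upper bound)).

Q

Common upper bounds of {E, W}: B, M, Q, S, Z.
The least among these is Q.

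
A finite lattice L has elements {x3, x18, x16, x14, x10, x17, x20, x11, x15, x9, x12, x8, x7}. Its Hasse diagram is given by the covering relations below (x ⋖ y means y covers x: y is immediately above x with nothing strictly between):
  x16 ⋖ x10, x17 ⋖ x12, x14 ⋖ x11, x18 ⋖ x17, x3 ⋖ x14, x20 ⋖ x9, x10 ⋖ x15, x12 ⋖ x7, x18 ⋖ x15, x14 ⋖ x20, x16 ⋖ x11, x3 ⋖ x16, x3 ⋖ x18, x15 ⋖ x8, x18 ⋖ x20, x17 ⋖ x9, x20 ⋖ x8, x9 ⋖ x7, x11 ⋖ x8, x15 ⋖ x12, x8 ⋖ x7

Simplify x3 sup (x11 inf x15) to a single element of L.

x11 ∧ x15 = x16
x3 ∨ x16 = x16

x16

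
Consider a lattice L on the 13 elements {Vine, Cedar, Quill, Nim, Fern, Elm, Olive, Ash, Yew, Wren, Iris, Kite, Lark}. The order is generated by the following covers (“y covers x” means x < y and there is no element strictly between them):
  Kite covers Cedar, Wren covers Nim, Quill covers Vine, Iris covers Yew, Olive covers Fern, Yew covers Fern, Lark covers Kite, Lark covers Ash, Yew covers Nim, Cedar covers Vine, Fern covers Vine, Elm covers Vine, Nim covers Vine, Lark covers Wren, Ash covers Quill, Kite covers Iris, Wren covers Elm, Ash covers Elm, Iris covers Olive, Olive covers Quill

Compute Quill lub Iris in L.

Quill ∨ Iris = Iris

Iris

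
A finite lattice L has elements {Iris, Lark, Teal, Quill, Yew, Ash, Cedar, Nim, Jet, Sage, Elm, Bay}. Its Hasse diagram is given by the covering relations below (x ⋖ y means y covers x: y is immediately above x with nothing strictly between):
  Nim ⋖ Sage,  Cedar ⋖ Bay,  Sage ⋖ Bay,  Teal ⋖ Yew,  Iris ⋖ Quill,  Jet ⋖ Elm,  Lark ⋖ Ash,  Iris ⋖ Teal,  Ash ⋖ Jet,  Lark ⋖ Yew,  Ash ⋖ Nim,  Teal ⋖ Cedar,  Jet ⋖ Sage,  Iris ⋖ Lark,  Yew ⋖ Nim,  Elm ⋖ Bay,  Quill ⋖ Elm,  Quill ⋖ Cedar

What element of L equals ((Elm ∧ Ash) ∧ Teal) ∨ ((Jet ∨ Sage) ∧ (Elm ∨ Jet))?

Elm ∧ Ash = Ash
Ash ∧ Teal = Iris
Jet ∨ Sage = Sage
Elm ∨ Jet = Elm
Sage ∧ Elm = Jet
Iris ∨ Jet = Jet

Jet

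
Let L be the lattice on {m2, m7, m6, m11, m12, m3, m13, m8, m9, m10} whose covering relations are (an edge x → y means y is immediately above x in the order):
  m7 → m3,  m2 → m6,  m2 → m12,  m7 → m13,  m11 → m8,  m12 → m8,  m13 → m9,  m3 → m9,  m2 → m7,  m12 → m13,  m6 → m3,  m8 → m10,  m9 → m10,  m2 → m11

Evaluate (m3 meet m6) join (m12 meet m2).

m6

m3 ∧ m6 = m6
m12 ∧ m2 = m2
m6 ∨ m2 = m6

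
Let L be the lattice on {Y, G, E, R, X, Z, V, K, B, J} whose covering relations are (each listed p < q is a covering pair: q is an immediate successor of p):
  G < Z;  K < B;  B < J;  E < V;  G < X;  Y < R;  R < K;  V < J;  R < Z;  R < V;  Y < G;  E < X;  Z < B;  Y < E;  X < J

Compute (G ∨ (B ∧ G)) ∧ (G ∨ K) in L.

G

B ∧ G = G
G ∨ G = G
G ∨ K = B
G ∧ B = G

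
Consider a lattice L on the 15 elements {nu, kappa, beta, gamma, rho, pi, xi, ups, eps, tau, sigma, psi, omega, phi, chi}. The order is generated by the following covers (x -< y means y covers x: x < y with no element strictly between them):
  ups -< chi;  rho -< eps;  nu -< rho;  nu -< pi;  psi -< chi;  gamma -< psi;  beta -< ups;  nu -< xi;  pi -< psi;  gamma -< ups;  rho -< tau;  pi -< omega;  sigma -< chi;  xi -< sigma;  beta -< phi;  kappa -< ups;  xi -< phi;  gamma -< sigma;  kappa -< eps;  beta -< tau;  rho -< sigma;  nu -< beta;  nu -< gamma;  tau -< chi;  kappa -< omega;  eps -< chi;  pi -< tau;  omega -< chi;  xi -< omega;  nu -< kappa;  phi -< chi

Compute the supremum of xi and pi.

omega

Common upper bounds of {xi, pi}: chi, omega.
The least among these is omega.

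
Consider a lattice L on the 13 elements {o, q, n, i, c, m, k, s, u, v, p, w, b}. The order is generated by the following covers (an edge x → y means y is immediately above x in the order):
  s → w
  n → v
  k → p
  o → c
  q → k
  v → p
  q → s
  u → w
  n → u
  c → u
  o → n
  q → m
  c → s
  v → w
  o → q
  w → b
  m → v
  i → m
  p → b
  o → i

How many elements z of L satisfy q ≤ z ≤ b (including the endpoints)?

8

The interval [q, b] = {b, k, m, p, q, s, v, w}, which has 8 elements.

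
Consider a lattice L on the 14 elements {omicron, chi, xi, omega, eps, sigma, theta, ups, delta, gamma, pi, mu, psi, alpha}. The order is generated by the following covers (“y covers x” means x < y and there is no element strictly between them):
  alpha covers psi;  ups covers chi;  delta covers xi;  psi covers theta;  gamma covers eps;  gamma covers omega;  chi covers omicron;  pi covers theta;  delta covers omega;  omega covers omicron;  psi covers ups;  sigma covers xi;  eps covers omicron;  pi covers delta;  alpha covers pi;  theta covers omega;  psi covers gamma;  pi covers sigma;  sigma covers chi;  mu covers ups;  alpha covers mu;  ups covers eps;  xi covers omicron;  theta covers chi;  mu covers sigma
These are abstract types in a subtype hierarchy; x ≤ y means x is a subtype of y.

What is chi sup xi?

sigma

Common upper bounds of {chi, xi}: alpha, mu, pi, sigma.
The least among these is sigma.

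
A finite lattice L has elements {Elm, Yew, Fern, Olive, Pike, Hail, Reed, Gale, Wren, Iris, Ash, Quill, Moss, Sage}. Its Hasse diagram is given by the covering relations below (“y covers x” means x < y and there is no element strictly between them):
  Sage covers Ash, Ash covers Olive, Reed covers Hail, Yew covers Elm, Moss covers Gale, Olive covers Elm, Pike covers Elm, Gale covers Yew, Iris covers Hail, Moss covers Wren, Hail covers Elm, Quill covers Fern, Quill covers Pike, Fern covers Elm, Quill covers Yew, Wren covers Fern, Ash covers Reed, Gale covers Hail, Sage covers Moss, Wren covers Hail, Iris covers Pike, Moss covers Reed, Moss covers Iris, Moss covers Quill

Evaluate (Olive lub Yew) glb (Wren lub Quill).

Olive ∨ Yew = Sage
Wren ∨ Quill = Moss
Sage ∧ Moss = Moss

Moss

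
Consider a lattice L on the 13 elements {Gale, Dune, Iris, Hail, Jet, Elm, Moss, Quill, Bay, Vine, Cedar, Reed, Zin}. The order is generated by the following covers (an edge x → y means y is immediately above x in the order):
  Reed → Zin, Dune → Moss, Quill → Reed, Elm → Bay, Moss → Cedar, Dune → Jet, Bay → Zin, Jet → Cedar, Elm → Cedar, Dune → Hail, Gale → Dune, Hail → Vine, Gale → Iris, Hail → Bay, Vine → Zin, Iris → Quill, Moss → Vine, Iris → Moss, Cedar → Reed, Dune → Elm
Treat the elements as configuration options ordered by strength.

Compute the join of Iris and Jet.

Cedar

Common upper bounds of {Iris, Jet}: Cedar, Reed, Zin.
The least among these is Cedar.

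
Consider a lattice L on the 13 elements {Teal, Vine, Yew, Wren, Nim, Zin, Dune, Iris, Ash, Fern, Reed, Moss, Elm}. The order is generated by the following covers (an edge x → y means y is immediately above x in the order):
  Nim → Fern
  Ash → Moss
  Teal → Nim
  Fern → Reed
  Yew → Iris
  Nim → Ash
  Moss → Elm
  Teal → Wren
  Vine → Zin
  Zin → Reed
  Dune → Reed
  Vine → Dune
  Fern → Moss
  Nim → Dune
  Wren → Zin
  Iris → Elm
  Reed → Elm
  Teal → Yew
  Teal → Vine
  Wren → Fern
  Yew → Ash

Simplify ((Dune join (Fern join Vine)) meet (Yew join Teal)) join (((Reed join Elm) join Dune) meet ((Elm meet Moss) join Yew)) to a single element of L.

Moss

Fern ∨ Vine = Reed
Dune ∨ Reed = Reed
Yew ∨ Teal = Yew
Reed ∧ Yew = Teal
Reed ∨ Elm = Elm
Elm ∨ Dune = Elm
Elm ∧ Moss = Moss
Moss ∨ Yew = Moss
Elm ∧ Moss = Moss
Teal ∨ Moss = Moss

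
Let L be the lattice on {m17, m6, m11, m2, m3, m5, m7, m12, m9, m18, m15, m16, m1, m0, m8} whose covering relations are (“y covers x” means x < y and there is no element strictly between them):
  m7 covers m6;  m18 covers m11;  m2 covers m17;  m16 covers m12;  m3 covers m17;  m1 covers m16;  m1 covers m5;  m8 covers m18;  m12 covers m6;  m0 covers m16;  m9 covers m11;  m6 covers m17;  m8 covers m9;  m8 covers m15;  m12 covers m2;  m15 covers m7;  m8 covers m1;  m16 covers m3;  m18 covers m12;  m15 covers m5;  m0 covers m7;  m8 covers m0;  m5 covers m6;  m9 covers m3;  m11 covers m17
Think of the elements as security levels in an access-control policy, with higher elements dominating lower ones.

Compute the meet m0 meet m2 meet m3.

Common lower bounds of {m0, m2, m3}: m17.
The greatest among these is m17.

m17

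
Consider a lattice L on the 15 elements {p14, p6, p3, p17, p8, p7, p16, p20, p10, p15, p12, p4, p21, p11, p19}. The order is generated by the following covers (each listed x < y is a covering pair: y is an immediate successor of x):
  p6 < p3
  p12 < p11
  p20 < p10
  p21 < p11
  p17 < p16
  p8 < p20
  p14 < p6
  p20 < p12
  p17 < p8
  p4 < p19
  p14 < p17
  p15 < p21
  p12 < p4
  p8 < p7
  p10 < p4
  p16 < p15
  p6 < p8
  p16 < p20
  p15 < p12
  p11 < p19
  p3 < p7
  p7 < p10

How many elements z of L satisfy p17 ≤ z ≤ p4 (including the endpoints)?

9

The interval [p17, p4] = {p10, p12, p15, p16, p17, p20, p4, p7, p8}, which has 9 elements.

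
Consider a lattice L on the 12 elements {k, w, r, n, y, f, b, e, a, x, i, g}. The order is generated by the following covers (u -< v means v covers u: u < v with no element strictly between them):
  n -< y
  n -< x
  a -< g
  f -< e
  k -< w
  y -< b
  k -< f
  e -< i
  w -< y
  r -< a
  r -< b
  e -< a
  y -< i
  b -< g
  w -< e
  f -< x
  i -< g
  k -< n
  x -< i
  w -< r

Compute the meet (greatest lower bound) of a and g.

Common lower bounds of {a, g}: a, e, f, k, r, w.
The greatest among these is a.

a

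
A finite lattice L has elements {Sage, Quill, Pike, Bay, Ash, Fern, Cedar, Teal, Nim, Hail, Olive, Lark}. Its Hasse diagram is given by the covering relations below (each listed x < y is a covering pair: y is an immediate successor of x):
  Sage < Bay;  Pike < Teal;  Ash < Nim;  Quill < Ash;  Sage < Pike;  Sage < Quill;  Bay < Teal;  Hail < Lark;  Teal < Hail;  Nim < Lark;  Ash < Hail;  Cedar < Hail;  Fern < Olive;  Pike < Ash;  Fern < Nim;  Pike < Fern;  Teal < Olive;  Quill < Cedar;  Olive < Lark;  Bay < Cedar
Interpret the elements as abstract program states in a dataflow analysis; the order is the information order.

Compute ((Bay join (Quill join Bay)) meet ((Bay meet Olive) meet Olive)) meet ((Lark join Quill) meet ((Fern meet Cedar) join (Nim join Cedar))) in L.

Quill ∨ Bay = Cedar
Bay ∨ Cedar = Cedar
Bay ∧ Olive = Bay
Bay ∧ Olive = Bay
Cedar ∧ Bay = Bay
Lark ∨ Quill = Lark
Fern ∧ Cedar = Sage
Nim ∨ Cedar = Lark
Sage ∨ Lark = Lark
Lark ∧ Lark = Lark
Bay ∧ Lark = Bay

Bay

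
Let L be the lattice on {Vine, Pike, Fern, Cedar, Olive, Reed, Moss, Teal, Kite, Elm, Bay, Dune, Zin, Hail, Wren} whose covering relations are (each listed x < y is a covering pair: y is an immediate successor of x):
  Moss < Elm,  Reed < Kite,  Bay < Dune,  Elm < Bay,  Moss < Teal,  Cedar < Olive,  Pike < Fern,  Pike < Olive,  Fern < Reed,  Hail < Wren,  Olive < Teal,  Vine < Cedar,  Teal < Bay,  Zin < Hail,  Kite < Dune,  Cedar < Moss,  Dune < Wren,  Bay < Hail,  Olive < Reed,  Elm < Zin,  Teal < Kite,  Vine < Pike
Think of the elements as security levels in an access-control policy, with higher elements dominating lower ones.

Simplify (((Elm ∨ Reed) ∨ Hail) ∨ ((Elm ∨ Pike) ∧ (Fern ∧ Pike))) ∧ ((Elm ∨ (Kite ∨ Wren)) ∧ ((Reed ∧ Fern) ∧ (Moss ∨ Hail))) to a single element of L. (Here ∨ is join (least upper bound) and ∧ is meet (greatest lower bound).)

Elm ∨ Reed = Dune
Dune ∨ Hail = Wren
Elm ∨ Pike = Bay
Fern ∧ Pike = Pike
Bay ∧ Pike = Pike
Wren ∨ Pike = Wren
Kite ∨ Wren = Wren
Elm ∨ Wren = Wren
Reed ∧ Fern = Fern
Moss ∨ Hail = Hail
Fern ∧ Hail = Pike
Wren ∧ Pike = Pike
Wren ∧ Pike = Pike

Pike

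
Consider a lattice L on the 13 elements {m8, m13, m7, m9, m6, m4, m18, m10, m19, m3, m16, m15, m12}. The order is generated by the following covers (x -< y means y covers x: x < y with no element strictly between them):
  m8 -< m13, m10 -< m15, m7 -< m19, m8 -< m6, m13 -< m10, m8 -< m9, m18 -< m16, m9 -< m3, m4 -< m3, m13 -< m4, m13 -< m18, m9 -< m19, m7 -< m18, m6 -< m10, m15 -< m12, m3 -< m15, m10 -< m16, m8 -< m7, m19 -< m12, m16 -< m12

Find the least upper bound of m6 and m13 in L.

Common upper bounds of {m6, m13}: m10, m12, m15, m16.
The least among these is m10.

m10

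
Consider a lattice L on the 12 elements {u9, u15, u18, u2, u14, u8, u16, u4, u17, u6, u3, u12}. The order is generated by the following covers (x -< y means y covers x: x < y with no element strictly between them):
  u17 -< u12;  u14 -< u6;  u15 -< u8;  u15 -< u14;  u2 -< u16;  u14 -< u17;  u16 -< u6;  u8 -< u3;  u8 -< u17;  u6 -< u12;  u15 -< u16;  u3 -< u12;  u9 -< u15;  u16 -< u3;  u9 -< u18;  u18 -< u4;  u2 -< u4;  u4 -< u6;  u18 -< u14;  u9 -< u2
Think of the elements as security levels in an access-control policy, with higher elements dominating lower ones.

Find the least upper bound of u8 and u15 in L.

u8

Common upper bounds of {u8, u15}: u12, u17, u3, u8.
The least among these is u8.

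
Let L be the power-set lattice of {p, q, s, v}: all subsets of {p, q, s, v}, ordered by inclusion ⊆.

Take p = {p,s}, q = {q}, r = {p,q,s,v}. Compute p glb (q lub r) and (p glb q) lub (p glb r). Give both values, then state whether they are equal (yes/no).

{p,s}; {p,s}; yes

q lub r = {p,q,s,v}, so p glb (q lub r) = {p,s} glb {p,q,s,v} = {p,s}.
p glb q = {} and p glb r = {p,s}, so (p glb q) lub (p glb r) = {} lub {p,s} = {p,s}.
Equal: yes.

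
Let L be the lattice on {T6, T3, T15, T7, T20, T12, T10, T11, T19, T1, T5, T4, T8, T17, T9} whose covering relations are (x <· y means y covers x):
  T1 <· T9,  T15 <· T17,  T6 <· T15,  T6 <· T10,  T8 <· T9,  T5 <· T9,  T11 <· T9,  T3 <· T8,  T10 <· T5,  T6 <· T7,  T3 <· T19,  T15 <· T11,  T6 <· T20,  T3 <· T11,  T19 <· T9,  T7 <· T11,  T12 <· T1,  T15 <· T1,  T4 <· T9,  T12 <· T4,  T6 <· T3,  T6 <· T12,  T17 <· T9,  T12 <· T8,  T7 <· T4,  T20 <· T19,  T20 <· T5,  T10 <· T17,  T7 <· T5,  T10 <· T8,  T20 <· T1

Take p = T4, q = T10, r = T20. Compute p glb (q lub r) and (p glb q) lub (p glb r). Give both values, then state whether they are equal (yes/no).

q lub r = T5, so p glb (q lub r) = T4 glb T5 = T7.
p glb q = T6 and p glb r = T6, so (p glb q) lub (p glb r) = T6 lub T6 = T6.
Equal: no.

T7; T6; no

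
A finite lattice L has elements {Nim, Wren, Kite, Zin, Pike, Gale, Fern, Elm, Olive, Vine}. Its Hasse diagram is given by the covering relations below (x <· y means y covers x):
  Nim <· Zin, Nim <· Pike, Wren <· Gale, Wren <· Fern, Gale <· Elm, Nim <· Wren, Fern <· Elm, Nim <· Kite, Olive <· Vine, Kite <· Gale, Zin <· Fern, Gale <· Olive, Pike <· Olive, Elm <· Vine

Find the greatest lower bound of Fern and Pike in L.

Common lower bounds of {Fern, Pike}: Nim.
The greatest among these is Nim.

Nim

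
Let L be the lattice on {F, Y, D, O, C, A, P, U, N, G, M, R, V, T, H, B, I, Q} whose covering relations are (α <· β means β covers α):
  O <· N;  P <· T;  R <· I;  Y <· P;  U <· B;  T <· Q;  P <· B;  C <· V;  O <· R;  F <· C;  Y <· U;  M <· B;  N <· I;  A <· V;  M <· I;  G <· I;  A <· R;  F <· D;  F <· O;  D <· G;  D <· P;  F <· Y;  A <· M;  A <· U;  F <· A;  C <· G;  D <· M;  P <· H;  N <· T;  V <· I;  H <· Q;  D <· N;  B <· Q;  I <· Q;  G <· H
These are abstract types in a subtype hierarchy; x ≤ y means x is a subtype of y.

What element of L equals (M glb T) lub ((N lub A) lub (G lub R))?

I

M ∧ T = D
N ∨ A = I
G ∨ R = I
I ∨ I = I
D ∨ I = I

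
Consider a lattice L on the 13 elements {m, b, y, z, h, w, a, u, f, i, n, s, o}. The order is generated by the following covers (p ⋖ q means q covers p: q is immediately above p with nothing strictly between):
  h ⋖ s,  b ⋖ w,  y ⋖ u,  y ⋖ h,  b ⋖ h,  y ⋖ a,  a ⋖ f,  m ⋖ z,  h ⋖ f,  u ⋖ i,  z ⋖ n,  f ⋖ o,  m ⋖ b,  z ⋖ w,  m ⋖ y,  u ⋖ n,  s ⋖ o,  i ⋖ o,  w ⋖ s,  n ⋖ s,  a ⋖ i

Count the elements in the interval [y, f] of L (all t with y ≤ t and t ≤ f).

4

The interval [y, f] = {a, f, h, y}, which has 4 elements.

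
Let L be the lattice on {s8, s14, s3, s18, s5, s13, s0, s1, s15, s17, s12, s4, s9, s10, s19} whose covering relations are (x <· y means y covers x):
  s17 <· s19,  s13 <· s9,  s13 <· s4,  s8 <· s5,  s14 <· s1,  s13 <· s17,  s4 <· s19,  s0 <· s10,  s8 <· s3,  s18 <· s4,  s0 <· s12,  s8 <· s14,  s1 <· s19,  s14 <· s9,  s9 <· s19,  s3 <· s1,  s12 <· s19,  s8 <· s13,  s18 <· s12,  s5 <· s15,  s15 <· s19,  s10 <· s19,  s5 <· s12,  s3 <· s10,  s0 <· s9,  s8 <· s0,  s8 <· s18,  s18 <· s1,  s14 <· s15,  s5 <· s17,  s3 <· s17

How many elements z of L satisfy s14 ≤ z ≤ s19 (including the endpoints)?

The interval [s14, s19] = {s1, s14, s15, s19, s9}, which has 5 elements.

5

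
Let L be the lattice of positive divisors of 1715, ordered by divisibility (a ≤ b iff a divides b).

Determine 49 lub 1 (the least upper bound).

In the divisibility order, the join is the least common multiple: lcm(49, 1) = 49.

49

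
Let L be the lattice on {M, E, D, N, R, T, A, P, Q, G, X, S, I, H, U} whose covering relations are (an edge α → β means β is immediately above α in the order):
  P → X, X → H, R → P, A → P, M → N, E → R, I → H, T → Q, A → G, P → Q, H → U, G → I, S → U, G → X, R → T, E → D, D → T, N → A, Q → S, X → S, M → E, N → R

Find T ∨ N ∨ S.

S

Common upper bounds of {T, N, S}: S, U.
The least among these is S.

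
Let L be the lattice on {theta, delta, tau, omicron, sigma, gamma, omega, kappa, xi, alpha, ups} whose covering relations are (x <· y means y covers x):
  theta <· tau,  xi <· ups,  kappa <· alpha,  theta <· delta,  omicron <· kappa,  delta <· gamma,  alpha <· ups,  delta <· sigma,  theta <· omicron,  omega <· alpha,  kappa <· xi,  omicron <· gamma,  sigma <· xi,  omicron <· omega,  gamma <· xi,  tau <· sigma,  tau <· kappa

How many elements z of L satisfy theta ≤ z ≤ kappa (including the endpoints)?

4

The interval [theta, kappa] = {kappa, omicron, tau, theta}, which has 4 elements.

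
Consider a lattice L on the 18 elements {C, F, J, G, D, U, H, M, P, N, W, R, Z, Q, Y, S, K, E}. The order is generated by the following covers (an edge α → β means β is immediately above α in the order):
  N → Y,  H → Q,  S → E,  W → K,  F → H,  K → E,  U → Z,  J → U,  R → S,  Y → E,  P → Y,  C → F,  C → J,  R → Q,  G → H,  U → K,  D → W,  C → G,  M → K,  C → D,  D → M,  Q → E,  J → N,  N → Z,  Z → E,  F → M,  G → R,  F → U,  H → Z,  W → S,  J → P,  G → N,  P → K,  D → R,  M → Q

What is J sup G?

Common upper bounds of {J, G}: E, N, Y, Z.
The least among these is N.

N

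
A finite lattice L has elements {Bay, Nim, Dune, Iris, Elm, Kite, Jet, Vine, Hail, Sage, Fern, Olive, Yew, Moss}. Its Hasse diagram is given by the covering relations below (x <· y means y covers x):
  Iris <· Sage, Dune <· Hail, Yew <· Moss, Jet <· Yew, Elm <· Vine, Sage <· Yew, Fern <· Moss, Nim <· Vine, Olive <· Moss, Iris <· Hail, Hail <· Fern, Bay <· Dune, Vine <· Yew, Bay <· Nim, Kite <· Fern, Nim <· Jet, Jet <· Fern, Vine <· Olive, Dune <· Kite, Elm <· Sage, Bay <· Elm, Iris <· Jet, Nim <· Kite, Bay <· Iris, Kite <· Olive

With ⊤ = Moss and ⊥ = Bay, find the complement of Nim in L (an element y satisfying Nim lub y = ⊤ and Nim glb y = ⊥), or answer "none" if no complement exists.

none

For every candidate y, either Nim ∨ y ≠ Moss or Nim ∧ y ≠ Bay; no complement exists.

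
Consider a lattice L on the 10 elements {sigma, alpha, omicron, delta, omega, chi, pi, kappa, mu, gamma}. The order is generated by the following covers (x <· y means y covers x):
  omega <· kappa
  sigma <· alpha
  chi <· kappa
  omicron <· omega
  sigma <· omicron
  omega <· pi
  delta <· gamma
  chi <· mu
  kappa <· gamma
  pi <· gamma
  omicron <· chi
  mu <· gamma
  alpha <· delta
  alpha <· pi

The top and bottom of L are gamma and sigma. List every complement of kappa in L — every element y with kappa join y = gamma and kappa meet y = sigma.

alpha, delta

Need y with kappa ∨ y = gamma and kappa ∧ y = sigma.
Checking each element gives: alpha, delta.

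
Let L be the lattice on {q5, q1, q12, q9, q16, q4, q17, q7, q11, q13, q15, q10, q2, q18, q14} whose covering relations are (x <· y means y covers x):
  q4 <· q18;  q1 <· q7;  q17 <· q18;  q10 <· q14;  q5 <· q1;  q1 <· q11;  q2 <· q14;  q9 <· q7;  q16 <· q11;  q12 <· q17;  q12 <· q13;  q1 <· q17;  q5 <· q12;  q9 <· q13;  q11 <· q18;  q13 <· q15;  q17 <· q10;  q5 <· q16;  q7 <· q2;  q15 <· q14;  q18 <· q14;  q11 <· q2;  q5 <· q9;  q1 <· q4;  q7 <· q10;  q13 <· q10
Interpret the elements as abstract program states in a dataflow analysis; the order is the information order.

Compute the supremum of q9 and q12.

Common upper bounds of {q9, q12}: q10, q13, q14, q15.
The least among these is q13.

q13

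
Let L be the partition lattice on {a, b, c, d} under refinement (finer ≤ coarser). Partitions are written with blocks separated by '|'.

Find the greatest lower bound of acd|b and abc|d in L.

ac|b|d

The meet (common refinement) of acd|b and abc|d intersects blocks pairwise, giving ac|b|d.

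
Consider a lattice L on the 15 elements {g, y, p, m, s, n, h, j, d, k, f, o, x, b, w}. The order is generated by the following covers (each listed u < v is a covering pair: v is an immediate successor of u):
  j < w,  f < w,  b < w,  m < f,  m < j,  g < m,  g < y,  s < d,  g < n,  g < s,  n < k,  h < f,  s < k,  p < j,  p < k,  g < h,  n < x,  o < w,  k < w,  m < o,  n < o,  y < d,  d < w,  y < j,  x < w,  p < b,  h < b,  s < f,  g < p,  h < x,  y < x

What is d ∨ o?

Common upper bounds of {d, o}: w.
The least among these is w.

w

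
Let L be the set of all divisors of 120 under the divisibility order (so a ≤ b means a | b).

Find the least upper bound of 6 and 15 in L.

30

Common upper bounds of {6, 15}: 120, 30, 60.
The least among these is 30.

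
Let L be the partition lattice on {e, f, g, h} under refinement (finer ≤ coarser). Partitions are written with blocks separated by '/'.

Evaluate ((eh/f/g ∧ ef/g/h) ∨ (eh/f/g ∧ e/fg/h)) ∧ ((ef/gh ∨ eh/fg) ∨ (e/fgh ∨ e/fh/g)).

e/f/g/h

eh/f/g ∧ ef/g/h = e/f/g/h
eh/f/g ∧ e/fg/h = e/f/g/h
e/f/g/h ∨ e/f/g/h = e/f/g/h
ef/gh ∨ eh/fg = efgh
e/fgh ∨ e/fh/g = e/fgh
efgh ∨ e/fgh = efgh
e/f/g/h ∧ efgh = e/f/g/h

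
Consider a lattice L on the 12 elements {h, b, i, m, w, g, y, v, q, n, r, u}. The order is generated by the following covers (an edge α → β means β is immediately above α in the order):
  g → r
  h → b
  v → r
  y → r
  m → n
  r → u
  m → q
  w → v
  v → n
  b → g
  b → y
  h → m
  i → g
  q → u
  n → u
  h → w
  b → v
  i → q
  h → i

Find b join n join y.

u

Common upper bounds of {b, n, y}: u.
The least among these is u.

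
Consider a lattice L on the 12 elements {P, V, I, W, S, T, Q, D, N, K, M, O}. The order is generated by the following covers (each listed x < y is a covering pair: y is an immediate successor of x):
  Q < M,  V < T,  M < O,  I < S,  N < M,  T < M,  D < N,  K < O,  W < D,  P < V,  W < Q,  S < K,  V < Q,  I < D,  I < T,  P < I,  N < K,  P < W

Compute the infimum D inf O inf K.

Common lower bounds of {D, O, K}: D, I, P, W.
The greatest among these is D.

D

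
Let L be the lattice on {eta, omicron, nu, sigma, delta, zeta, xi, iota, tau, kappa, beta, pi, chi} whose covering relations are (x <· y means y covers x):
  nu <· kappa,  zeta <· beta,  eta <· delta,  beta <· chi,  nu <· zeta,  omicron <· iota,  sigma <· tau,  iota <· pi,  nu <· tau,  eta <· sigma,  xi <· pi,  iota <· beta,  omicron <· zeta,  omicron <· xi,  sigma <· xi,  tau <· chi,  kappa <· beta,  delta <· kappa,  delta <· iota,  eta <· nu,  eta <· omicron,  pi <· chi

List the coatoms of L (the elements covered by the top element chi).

beta, pi, tau

The coatoms are exactly the elements covered by chi: beta, pi, tau.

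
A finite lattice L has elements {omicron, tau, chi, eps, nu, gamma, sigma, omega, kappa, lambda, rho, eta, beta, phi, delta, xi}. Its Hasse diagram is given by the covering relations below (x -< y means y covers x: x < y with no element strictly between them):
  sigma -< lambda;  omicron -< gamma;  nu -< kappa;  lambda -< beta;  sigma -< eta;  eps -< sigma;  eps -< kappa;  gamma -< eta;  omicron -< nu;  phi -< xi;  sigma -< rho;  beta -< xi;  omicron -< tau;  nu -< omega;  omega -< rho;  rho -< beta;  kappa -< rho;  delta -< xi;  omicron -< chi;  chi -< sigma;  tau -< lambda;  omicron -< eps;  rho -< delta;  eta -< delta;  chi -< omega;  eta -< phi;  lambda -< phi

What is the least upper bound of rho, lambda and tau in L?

beta

Common upper bounds of {rho, lambda, tau}: beta, xi.
The least among these is beta.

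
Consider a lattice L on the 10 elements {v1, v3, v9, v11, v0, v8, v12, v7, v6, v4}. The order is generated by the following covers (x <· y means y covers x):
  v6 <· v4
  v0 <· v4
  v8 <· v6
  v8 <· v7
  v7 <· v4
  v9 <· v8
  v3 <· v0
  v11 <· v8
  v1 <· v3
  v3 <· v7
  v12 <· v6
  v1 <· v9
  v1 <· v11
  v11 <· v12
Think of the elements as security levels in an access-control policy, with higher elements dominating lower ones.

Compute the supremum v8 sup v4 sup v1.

v4

Common upper bounds of {v8, v4, v1}: v4.
The least among these is v4.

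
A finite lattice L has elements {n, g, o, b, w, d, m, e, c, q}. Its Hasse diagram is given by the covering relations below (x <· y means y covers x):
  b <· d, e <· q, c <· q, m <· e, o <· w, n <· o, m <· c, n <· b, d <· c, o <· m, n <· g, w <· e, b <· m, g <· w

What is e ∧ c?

Common lower bounds of {e, c}: b, m, n, o.
The greatest among these is m.

m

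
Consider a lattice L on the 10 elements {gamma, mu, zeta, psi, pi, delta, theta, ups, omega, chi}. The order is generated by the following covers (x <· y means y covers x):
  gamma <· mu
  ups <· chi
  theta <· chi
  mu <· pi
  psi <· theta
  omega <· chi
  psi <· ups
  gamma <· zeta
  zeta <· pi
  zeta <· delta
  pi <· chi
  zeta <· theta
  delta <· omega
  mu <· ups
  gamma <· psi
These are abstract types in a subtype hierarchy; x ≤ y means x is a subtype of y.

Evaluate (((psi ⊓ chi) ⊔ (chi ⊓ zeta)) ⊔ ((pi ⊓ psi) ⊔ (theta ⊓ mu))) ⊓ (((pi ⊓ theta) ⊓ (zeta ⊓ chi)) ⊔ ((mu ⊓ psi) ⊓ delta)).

psi ∧ chi = psi
chi ∧ zeta = zeta
psi ∨ zeta = theta
pi ∧ psi = gamma
theta ∧ mu = gamma
gamma ∨ gamma = gamma
theta ∨ gamma = theta
pi ∧ theta = zeta
zeta ∧ chi = zeta
zeta ∧ zeta = zeta
mu ∧ psi = gamma
gamma ∧ delta = gamma
zeta ∨ gamma = zeta
theta ∧ zeta = zeta

zeta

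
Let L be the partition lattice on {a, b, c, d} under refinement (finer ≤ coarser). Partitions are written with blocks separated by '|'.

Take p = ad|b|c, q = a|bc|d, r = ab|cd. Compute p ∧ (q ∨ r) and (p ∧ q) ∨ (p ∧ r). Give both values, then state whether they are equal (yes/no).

ad|b|c; a|b|c|d; no

q ∨ r = abcd, so p ∧ (q ∨ r) = ad|b|c ∧ abcd = ad|b|c.
p ∧ q = a|b|c|d and p ∧ r = a|b|c|d, so (p ∧ q) ∨ (p ∧ r) = a|b|c|d ∨ a|b|c|d = a|b|c|d.
Equal: no.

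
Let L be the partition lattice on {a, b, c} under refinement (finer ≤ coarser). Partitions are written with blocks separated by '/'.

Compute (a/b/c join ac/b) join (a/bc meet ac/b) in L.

ac/b

a/b/c ∨ ac/b = ac/b
a/bc ∧ ac/b = a/b/c
ac/b ∨ a/b/c = ac/b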